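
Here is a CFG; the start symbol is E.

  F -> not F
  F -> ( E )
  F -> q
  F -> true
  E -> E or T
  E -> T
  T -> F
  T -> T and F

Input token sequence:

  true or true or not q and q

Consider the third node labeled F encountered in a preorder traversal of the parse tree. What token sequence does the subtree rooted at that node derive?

not q

[E [E [E [T [F true]]] or [T [F true]]] or [T [T [F not [F q]]] and [F q]]]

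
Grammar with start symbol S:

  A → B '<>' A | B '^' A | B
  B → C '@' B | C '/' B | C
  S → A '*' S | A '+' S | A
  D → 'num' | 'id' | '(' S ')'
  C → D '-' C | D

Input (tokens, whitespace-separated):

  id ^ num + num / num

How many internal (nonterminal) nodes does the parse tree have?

17

[S [A [B [C [D id]]] ^ [A [B [C [D num]]]]] + [S [A [B [C [D num]] / [B [C [D num]]]]]]]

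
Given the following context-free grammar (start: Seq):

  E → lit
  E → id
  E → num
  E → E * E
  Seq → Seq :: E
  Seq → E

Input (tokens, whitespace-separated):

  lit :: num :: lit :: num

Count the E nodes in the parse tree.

4

[Seq [Seq [Seq [Seq [E lit]] :: [E num]] :: [E lit]] :: [E num]]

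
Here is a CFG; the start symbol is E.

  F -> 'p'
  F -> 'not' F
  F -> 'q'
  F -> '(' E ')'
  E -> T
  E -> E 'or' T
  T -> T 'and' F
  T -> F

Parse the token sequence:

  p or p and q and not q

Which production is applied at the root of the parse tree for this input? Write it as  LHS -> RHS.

[E [E [T [F p]]] or [T [T [T [F p]] and [F q]] and [F not [F q]]]]

E -> E 'or' T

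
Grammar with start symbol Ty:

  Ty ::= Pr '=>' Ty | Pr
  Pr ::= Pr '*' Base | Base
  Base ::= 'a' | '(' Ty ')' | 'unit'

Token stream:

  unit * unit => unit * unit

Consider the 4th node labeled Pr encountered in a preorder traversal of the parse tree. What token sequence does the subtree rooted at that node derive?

unit

[Ty [Pr [Pr [Base unit]] * [Base unit]] => [Ty [Pr [Pr [Base unit]] * [Base unit]]]]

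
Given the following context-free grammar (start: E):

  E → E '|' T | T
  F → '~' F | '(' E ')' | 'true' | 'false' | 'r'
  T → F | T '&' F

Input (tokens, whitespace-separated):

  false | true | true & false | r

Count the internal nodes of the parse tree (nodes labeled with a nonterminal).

14

[E [E [E [E [T [F false]]] | [T [F true]]] | [T [T [F true]] & [F false]]] | [T [F r]]]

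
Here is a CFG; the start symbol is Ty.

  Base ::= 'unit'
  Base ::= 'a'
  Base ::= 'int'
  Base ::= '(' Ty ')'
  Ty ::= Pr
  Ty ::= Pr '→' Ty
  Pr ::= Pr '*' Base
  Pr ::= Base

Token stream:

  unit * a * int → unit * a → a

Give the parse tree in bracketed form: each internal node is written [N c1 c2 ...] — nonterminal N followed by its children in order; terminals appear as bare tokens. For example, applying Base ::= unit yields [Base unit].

Ty
Pr → Ty
Pr * Base → Ty
Pr * Base * Base → Ty
Base * Base * Base → Ty
unit * Base * Base → Ty
unit * a * Base → Ty
unit * a * int → Ty
unit * a * int → Pr → Ty
unit * a * int → Pr * Base → Ty
unit * a * int → Base * Base → Ty
unit * a * int → unit * Base → Ty
unit * a * int → unit * a → Ty
unit * a * int → unit * a → Pr
unit * a * int → unit * a → Base
unit * a * int → unit * a → a

[Ty [Pr [Pr [Pr [Base unit]] * [Base a]] * [Base int]] → [Ty [Pr [Pr [Base unit]] * [Base a]] → [Ty [Pr [Base a]]]]]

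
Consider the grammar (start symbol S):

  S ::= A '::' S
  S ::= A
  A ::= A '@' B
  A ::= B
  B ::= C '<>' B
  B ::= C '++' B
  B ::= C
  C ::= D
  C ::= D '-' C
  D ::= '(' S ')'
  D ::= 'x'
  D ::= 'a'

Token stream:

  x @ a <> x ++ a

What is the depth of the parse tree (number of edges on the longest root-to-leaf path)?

[S [A [A [B [C [D x]]]] @ [B [C [D a]] <> [B [C [D x]] ++ [B [C [D a]]]]]]]

7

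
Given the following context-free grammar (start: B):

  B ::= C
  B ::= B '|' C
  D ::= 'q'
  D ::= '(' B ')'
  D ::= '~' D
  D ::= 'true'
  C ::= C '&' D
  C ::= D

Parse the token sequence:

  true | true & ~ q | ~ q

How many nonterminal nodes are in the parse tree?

13

[B [B [B [C [D true]]] | [C [C [D true]] & [D ~ [D q]]]] | [C [D ~ [D q]]]]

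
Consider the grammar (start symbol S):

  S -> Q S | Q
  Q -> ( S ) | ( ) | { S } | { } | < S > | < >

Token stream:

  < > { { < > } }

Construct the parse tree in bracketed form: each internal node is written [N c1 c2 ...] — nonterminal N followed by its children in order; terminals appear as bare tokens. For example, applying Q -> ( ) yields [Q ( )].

S
Q S
< > S
< > Q
< > { S }
< > { Q }
< > { { S } }
< > { { Q } }
< > { { < > } }

[S [Q < >] [S [Q { [S [Q { [S [Q < >]] }]] }]]]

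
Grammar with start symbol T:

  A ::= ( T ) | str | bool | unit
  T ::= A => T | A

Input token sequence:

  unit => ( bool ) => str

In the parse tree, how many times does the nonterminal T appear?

4

[T [A unit] => [T [A ( [T [A bool]] )] => [T [A str]]]]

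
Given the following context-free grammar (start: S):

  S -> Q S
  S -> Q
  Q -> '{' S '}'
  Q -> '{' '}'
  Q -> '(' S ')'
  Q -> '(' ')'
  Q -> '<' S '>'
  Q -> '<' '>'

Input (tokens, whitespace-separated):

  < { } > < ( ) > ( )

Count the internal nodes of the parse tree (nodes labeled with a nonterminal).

[S [Q < [S [Q { }]] >] [S [Q < [S [Q ( )]] >] [S [Q ( )]]]]

10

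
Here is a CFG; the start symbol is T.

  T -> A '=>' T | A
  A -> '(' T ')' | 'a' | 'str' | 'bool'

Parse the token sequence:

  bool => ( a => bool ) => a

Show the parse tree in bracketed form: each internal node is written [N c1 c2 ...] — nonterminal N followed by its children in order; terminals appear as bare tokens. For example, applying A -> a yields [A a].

[T [A bool] => [T [A ( [T [A a] => [T [A bool]]] )] => [T [A a]]]]

T
A => T
bool => T
bool => A => T
bool => ( T ) => T
bool => ( A => T ) => T
bool => ( a => T ) => T
bool => ( a => A ) => T
bool => ( a => bool ) => T
bool => ( a => bool ) => A
bool => ( a => bool ) => a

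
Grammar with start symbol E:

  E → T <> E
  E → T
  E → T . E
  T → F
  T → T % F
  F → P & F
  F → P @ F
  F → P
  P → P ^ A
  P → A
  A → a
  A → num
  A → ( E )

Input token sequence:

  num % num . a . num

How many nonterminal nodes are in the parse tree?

[E [T [T [F [P [A num]]]] % [F [P [A num]]]] . [E [T [F [P [A a]]]] . [E [T [F [P [A num]]]]]]]

19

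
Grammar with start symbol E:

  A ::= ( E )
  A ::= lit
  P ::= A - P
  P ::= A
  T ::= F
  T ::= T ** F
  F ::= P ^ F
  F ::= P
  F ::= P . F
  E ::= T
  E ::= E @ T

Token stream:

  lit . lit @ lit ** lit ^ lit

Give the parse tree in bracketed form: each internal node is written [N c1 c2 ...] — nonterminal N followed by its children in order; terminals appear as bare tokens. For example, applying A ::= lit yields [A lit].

[E [E [T [F [P [A lit]] . [F [P [A lit]]]]]] @ [T [T [F [P [A lit]]]] ** [F [P [A lit]] ^ [F [P [A lit]]]]]]

E
E @ T
T @ T
F @ T
P . F @ T
A . F @ T
lit . F @ T
lit . P @ T
lit . A @ T
lit . lit @ T
lit . lit @ T ** F
lit . lit @ F ** F
lit . lit @ P ** F
lit . lit @ A ** F
lit . lit @ lit ** F
lit . lit @ lit ** P ^ F
lit . lit @ lit ** A ^ F
lit . lit @ lit ** lit ^ F
lit . lit @ lit ** lit ^ P
lit . lit @ lit ** lit ^ A
lit . lit @ lit ** lit ^ lit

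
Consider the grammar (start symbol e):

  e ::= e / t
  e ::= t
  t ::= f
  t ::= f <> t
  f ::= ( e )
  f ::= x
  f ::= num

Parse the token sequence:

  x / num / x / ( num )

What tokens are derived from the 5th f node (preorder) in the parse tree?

[e [e [e [e [t [f x]]] / [t [f num]]] / [t [f x]]] / [t [f ( [e [t [f num]]] )]]]

num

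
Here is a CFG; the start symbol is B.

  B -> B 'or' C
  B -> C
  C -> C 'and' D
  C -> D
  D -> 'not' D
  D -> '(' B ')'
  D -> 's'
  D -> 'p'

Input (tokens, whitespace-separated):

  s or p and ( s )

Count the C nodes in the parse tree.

[B [B [C [D s]]] or [C [C [D p]] and [D ( [B [C [D s]]] )]]]

4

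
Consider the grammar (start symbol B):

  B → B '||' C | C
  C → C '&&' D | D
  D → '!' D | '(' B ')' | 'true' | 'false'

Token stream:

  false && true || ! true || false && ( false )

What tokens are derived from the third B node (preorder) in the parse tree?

[B [B [B [C [C [D false]] && [D true]]] || [C [D ! [D true]]]] || [C [C [D false]] && [D ( [B [C [D false]]] )]]]

false && true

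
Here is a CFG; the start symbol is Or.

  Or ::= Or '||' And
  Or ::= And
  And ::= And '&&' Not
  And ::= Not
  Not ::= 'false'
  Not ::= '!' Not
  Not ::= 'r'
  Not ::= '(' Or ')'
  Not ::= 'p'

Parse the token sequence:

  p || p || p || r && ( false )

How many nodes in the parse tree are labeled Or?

5

[Or [Or [Or [Or [And [Not p]]] || [And [Not p]]] || [And [Not p]]] || [And [And [Not r]] && [Not ( [Or [And [Not false]]] )]]]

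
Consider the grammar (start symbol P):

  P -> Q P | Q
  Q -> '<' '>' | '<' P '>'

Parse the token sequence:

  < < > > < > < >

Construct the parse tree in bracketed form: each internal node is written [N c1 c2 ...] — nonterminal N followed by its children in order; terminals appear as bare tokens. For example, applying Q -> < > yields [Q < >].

P
Q P
< P > P
< Q > P
< < > > P
< < > > Q P
< < > > < > P
< < > > < > Q
< < > > < > < >

[P [Q < [P [Q < >]] >] [P [Q < >] [P [Q < >]]]]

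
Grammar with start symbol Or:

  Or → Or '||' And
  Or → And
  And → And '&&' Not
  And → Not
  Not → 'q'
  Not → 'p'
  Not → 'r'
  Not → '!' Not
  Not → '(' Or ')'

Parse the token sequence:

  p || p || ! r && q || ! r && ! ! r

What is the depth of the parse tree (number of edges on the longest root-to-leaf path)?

6

[Or [Or [Or [Or [And [Not p]]] || [And [Not p]]] || [And [And [Not ! [Not r]]] && [Not q]]] || [And [And [Not ! [Not r]]] && [Not ! [Not ! [Not r]]]]]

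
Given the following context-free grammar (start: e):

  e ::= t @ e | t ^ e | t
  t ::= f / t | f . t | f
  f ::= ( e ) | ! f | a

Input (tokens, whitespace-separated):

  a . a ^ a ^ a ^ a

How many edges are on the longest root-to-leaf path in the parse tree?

[e [t [f a] . [t [f a]]] ^ [e [t [f a]] ^ [e [t [f a]] ^ [e [t [f a]]]]]]

6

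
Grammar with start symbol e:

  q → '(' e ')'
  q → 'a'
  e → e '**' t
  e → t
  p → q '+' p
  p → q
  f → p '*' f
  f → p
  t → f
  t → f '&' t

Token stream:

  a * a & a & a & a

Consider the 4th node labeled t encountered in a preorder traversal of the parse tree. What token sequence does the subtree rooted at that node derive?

a

[e [t [f [p [q a]] * [f [p [q a]]]] & [t [f [p [q a]]] & [t [f [p [q a]]] & [t [f [p [q a]]]]]]]]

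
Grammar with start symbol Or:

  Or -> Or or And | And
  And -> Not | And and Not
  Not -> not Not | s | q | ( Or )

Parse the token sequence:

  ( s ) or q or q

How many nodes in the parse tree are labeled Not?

[Or [Or [Or [And [Not ( [Or [And [Not s]]] )]]] or [And [Not q]]] or [And [Not q]]]

4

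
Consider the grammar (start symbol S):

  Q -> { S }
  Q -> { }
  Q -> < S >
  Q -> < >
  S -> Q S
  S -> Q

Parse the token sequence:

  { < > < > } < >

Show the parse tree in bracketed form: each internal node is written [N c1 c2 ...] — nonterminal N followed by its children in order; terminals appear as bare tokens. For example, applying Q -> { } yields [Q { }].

[S [Q { [S [Q < >] [S [Q < >]]] }] [S [Q < >]]]

S
Q S
{ S } S
{ Q S } S
{ < > S } S
{ < > Q } S
{ < > < > } S
{ < > < > } Q
{ < > < > } < >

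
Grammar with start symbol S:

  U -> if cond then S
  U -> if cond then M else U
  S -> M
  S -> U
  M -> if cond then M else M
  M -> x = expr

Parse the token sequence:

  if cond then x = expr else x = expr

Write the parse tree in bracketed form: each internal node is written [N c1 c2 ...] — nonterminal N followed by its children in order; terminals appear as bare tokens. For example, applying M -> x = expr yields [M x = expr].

[S [M if cond then [M x = expr] else [M x = expr]]]

S
M
if cond then M else M
if cond then x = expr else M
if cond then x = expr else x = expr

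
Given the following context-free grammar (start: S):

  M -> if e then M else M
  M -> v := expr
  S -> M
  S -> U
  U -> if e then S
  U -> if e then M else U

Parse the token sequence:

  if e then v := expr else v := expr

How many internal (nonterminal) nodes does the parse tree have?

4

[S [M if e then [M v := expr] else [M v := expr]]]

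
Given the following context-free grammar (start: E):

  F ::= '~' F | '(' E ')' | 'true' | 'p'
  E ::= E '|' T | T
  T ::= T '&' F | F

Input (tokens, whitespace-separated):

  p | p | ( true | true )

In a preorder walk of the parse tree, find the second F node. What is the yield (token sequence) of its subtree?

[E [E [E [T [F p]]] | [T [F p]]] | [T [F ( [E [E [T [F true]]] | [T [F true]]] )]]]

p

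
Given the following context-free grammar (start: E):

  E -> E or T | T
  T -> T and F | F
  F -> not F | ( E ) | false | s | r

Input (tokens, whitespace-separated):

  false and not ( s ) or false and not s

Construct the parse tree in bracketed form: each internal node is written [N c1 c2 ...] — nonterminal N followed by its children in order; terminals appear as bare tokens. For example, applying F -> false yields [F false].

[E [E [T [T [F false]] and [F not [F ( [E [T [F s]]] )]]]] or [T [T [F false]] and [F not [F s]]]]

E
E or T
T or T
T and F or T
F and F or T
false and F or T
false and not F or T
false and not ( E ) or T
false and not ( T ) or T
false and not ( F ) or T
false and not ( s ) or T
false and not ( s ) or T and F
false and not ( s ) or F and F
false and not ( s ) or false and F
false and not ( s ) or false and not F
false and not ( s ) or false and not s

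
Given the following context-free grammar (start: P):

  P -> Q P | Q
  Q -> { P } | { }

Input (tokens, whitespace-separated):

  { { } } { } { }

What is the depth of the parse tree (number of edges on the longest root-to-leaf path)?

[P [Q { [P [Q { }]] }] [P [Q { }] [P [Q { }]]]]

4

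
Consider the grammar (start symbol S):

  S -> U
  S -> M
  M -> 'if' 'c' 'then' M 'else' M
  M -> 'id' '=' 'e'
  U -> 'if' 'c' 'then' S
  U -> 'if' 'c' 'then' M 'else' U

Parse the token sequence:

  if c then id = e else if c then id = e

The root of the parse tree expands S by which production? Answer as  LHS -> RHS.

S -> U

[S [U if c then [M id = e] else [U if c then [S [M id = e]]]]]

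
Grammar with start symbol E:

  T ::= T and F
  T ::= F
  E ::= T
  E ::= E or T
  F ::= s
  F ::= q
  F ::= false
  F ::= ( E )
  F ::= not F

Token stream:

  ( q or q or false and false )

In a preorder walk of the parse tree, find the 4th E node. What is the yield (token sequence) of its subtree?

q

[E [T [F ( [E [E [E [T [F q]]] or [T [F q]]] or [T [T [F false]] and [F false]]] )]]]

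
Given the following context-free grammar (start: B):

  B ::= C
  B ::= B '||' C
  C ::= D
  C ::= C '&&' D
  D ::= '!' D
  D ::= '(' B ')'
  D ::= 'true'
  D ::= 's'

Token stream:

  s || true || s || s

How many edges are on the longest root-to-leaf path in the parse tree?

[B [B [B [B [C [D s]]] || [C [D true]]] || [C [D s]]] || [C [D s]]]

6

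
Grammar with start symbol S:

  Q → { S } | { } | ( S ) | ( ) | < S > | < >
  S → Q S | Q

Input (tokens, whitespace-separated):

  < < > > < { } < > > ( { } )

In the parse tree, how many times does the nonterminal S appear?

7

[S [Q < [S [Q < >]] >] [S [Q < [S [Q { }] [S [Q < >]]] >] [S [Q ( [S [Q { }]] )]]]]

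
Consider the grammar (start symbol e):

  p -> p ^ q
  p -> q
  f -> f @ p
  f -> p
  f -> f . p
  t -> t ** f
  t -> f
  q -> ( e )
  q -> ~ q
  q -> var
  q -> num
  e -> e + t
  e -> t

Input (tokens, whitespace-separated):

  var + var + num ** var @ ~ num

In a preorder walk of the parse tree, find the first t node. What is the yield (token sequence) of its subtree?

[e [e [e [t [f [p [q var]]]]] + [t [f [p [q var]]]]] + [t [t [f [p [q num]]]] ** [f [f [p [q var]]] @ [p [q ~ [q num]]]]]]

var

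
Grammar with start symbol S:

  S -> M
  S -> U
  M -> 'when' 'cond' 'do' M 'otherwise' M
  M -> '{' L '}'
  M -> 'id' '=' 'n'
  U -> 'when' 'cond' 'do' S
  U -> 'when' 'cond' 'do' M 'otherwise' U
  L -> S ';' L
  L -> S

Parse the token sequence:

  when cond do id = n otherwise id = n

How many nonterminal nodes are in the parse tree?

[S [M when cond do [M id = n] otherwise [M id = n]]]

4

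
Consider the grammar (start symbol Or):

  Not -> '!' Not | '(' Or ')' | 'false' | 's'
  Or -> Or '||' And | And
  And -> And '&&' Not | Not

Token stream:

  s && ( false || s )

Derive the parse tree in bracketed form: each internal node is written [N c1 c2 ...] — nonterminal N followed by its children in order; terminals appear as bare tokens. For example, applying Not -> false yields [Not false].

Or
And
And && Not
Not && Not
s && Not
s && ( Or )
s && ( Or || And )
s && ( And || And )
s && ( Not || And )
s && ( false || And )
s && ( false || Not )
s && ( false || s )

[Or [And [And [Not s]] && [Not ( [Or [Or [And [Not false]]] || [And [Not s]]] )]]]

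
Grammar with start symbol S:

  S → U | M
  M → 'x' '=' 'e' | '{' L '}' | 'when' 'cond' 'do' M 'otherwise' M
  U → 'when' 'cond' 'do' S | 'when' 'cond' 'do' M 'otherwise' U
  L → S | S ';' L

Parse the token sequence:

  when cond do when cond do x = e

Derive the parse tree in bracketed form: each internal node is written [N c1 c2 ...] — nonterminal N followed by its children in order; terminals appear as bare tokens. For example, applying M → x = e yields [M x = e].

S
U
when cond do S
when cond do U
when cond do when cond do S
when cond do when cond do M
when cond do when cond do x = e

[S [U when cond do [S [U when cond do [S [M x = e]]]]]]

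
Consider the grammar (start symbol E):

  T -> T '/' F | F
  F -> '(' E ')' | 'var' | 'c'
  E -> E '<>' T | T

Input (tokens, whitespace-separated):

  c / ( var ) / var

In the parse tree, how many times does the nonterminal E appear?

2

[E [T [T [T [F c]] / [F ( [E [T [F var]]] )]] / [F var]]]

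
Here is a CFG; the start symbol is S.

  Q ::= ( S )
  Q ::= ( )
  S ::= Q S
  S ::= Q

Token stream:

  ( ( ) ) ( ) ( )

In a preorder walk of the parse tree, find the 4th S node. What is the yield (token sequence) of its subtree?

( )

[S [Q ( [S [Q ( )]] )] [S [Q ( )] [S [Q ( )]]]]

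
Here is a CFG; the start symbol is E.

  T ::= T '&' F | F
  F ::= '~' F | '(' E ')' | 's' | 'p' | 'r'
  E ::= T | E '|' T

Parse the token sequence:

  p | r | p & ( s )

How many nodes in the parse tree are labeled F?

5

[E [E [E [T [F p]]] | [T [F r]]] | [T [T [F p]] & [F ( [E [T [F s]]] )]]]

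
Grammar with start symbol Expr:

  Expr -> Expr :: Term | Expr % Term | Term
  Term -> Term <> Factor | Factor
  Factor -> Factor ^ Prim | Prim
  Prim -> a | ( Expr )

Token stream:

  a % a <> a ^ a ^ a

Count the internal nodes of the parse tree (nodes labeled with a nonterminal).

15

[Expr [Expr [Term [Factor [Prim a]]]] % [Term [Term [Factor [Prim a]]] <> [Factor [Factor [Factor [Prim a]] ^ [Prim a]] ^ [Prim a]]]]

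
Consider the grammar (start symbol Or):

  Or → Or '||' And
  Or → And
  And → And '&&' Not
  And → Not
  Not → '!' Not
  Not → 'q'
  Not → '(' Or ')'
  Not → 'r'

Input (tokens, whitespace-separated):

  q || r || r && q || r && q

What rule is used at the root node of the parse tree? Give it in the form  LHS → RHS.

[Or [Or [Or [Or [And [Not q]]] || [And [Not r]]] || [And [And [Not r]] && [Not q]]] || [And [And [Not r]] && [Not q]]]

Or → Or '||' And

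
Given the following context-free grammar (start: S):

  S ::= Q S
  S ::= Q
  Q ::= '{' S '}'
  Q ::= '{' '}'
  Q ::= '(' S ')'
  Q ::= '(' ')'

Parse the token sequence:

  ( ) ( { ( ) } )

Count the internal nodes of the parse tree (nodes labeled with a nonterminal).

[S [Q ( )] [S [Q ( [S [Q { [S [Q ( )]] }]] )]]]

8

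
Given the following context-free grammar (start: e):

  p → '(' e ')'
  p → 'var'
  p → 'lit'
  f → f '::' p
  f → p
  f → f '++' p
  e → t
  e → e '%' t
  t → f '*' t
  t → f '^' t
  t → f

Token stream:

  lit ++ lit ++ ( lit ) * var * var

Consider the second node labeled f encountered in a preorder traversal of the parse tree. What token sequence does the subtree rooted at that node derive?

lit ++ lit

[e [t [f [f [f [p lit]] ++ [p lit]] ++ [p ( [e [t [f [p lit]]]] )]] * [t [f [p var]] * [t [f [p var]]]]]]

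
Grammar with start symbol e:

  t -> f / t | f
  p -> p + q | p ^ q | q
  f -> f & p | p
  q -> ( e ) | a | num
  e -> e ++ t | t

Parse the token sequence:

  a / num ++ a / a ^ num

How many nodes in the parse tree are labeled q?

5

[e [e [t [f [p [q a]]] / [t [f [p [q num]]]]]] ++ [t [f [p [q a]]] / [t [f [p [p [q a]] ^ [q num]]]]]]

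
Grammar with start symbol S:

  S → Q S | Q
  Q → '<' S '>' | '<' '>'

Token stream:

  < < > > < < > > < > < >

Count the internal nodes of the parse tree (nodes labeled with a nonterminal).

[S [Q < [S [Q < >]] >] [S [Q < [S [Q < >]] >] [S [Q < >] [S [Q < >]]]]]

12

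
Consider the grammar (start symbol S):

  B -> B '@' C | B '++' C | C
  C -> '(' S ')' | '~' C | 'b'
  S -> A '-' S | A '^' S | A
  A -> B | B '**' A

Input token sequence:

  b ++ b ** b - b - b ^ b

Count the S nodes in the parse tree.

4

[S [A [B [B [C b]] ++ [C b]] ** [A [B [C b]]]] - [S [A [B [C b]]] - [S [A [B [C b]]] ^ [S [A [B [C b]]]]]]]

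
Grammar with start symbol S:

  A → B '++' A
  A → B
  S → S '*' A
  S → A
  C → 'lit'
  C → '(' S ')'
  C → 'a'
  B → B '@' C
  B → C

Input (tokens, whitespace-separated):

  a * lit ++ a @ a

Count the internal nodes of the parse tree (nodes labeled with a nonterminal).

[S [S [A [B [C a]]]] * [A [B [C lit]] ++ [A [B [B [C a]] @ [C a]]]]]

13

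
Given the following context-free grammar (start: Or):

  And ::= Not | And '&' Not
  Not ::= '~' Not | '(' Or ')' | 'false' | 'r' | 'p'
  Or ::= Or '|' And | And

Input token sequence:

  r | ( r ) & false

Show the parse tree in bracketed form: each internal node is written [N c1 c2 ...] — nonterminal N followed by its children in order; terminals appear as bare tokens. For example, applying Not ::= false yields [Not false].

Or
Or | And
And | And
Not | And
r | And
r | And & Not
r | Not & Not
r | ( Or ) & Not
r | ( And ) & Not
r | ( Not ) & Not
r | ( r ) & Not
r | ( r ) & false

[Or [Or [And [Not r]]] | [And [And [Not ( [Or [And [Not r]]] )]] & [Not false]]]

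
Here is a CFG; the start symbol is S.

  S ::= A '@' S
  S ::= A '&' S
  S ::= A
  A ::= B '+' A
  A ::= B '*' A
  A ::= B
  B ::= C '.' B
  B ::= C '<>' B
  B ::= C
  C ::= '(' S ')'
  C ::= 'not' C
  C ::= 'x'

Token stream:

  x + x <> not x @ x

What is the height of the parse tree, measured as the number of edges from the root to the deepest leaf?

7

[S [A [B [C x]] + [A [B [C x] <> [B [C not [C x]]]]]] @ [S [A [B [C x]]]]]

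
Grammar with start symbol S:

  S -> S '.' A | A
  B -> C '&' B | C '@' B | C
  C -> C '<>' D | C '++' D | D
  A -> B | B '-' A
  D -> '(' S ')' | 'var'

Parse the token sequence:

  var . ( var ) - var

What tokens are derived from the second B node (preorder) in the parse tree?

[S [S [A [B [C [D var]]]]] . [A [B [C [D ( [S [A [B [C [D var]]]]] )]]] - [A [B [C [D var]]]]]]

( var )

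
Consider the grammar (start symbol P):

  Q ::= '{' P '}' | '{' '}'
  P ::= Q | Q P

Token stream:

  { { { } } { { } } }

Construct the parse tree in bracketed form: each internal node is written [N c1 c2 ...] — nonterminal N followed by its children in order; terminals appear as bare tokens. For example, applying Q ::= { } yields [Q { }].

P
Q
{ P }
{ Q P }
{ { P } P }
{ { Q } P }
{ { { } } P }
{ { { } } Q }
{ { { } } { P } }
{ { { } } { Q } }
{ { { } } { { } } }

[P [Q { [P [Q { [P [Q { }]] }] [P [Q { [P [Q { }]] }]]] }]]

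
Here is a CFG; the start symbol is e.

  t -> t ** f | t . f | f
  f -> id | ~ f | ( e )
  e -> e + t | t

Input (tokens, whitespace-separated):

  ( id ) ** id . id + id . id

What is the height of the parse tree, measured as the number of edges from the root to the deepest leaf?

9

[e [e [t [t [t [f ( [e [t [f id]]] )]] ** [f id]] . [f id]]] + [t [t [f id]] . [f id]]]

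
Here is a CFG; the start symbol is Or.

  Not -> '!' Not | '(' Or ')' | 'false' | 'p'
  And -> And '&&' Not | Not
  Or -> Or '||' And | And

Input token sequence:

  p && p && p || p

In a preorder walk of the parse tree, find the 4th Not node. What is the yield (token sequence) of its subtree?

p

[Or [Or [And [And [And [Not p]] && [Not p]] && [Not p]]] || [And [Not p]]]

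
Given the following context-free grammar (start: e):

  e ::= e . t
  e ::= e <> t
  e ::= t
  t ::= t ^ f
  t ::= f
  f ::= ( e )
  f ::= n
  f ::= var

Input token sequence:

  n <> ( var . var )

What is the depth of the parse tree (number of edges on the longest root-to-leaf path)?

[e [e [t [f n]]] <> [t [f ( [e [e [t [f var]]] . [t [f var]]] )]]]

7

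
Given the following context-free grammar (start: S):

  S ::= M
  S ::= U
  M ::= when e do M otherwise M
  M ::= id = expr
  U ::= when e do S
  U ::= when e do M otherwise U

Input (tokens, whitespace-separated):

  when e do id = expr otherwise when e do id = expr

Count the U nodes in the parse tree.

2

[S [U when e do [M id = expr] otherwise [U when e do [S [M id = expr]]]]]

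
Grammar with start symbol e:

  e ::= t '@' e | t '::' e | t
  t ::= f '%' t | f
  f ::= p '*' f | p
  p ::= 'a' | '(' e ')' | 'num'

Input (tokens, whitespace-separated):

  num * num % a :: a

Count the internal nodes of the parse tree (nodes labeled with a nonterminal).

[e [t [f [p num] * [f [p num]]] % [t [f [p a]]]] :: [e [t [f [p a]]]]]

13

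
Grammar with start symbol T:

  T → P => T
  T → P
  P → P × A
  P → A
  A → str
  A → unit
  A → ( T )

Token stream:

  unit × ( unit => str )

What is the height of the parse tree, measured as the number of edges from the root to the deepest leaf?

[T [P [P [A unit]] × [A ( [T [P [A unit]] => [T [P [A str]]]] )]]]

7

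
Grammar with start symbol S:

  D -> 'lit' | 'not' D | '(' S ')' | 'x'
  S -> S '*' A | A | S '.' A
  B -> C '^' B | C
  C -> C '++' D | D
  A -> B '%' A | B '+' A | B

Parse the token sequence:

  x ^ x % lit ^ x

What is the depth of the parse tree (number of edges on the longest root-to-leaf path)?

7

[S [A [B [C [D x]] ^ [B [C [D x]]]] % [A [B [C [D lit]] ^ [B [C [D x]]]]]]]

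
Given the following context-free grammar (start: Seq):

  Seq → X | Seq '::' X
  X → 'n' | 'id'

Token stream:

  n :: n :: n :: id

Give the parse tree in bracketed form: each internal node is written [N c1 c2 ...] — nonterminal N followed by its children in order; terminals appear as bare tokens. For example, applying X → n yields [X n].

[Seq [Seq [Seq [Seq [X n]] :: [X n]] :: [X n]] :: [X id]]

Seq
Seq :: X
Seq :: X :: X
Seq :: X :: X :: X
X :: X :: X :: X
n :: X :: X :: X
n :: n :: X :: X
n :: n :: n :: X
n :: n :: n :: id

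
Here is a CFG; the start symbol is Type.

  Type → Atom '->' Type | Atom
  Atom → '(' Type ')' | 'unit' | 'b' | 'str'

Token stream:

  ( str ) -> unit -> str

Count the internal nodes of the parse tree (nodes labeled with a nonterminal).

8

[Type [Atom ( [Type [Atom str]] )] -> [Type [Atom unit] -> [Type [Atom str]]]]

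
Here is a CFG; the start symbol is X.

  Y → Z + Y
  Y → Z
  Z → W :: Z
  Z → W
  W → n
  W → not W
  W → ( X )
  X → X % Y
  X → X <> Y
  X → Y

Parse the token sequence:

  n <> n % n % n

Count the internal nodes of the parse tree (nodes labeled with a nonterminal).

16

[X [X [X [X [Y [Z [W n]]]] <> [Y [Z [W n]]]] % [Y [Z [W n]]]] % [Y [Z [W n]]]]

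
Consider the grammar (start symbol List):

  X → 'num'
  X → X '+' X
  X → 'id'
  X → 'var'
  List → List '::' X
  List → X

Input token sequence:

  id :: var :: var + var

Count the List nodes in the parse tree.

3

[List [List [List [X id]] :: [X var]] :: [X [X var] + [X var]]]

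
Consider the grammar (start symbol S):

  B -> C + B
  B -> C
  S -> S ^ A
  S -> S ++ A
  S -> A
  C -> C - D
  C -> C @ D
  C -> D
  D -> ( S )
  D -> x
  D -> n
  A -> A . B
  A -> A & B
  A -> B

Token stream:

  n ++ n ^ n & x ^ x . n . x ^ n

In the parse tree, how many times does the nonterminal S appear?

5

[S [S [S [S [S [A [B [C [D n]]]]] ++ [A [B [C [D n]]]]] ^ [A [A [B [C [D n]]]] & [B [C [D x]]]]] ^ [A [A [A [B [C [D x]]]] . [B [C [D n]]]] . [B [C [D x]]]]] ^ [A [B [C [D n]]]]]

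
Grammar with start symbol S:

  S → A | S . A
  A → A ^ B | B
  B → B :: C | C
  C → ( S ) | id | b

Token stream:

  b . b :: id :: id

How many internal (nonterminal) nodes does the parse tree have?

12

[S [S [A [B [C b]]]] . [A [B [B [B [C b]] :: [C id]] :: [C id]]]]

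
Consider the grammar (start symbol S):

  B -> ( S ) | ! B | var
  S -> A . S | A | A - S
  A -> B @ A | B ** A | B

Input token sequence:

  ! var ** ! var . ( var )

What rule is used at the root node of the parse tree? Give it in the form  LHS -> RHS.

[S [A [B ! [B var]] ** [A [B ! [B var]]]] . [S [A [B ( [S [A [B var]]] )]]]]

S -> A . S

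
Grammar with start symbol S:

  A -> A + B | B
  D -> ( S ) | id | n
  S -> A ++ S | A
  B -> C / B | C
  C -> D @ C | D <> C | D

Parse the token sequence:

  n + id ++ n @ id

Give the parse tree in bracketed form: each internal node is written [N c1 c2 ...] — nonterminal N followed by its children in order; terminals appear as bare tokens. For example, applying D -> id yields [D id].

S
A ++ S
A + B ++ S
B + B ++ S
C + B ++ S
D + B ++ S
n + B ++ S
n + C ++ S
n + D ++ S
n + id ++ S
n + id ++ A
n + id ++ B
n + id ++ C
n + id ++ D @ C
n + id ++ n @ C
n + id ++ n @ D
n + id ++ n @ id

[S [A [A [B [C [D n]]]] + [B [C [D id]]]] ++ [S [A [B [C [D n] @ [C [D id]]]]]]]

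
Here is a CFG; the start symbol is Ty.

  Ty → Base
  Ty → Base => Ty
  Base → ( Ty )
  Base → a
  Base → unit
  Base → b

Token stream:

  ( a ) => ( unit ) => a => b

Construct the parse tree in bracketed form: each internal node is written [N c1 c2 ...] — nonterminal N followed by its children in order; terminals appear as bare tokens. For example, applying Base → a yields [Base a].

Ty
Base => Ty
( Ty ) => Ty
( Base ) => Ty
( a ) => Ty
( a ) => Base => Ty
( a ) => ( Ty ) => Ty
( a ) => ( Base ) => Ty
( a ) => ( unit ) => Ty
( a ) => ( unit ) => Base => Ty
( a ) => ( unit ) => a => Ty
( a ) => ( unit ) => a => Base
( a ) => ( unit ) => a => b

[Ty [Base ( [Ty [Base a]] )] => [Ty [Base ( [Ty [Base unit]] )] => [Ty [Base a] => [Ty [Base b]]]]]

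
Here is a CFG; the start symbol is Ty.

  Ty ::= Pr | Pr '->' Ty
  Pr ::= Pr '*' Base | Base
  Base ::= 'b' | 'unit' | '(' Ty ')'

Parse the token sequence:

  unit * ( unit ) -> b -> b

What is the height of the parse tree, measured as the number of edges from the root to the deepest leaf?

6

[Ty [Pr [Pr [Base unit]] * [Base ( [Ty [Pr [Base unit]]] )]] -> [Ty [Pr [Base b]] -> [Ty [Pr [Base b]]]]]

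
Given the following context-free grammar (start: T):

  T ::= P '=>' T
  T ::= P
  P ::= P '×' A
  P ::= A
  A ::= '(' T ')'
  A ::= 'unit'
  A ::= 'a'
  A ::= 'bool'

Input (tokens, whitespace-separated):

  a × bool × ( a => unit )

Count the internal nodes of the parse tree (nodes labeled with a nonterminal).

[T [P [P [P [A a]] × [A bool]] × [A ( [T [P [A a]] => [T [P [A unit]]]] )]]]

13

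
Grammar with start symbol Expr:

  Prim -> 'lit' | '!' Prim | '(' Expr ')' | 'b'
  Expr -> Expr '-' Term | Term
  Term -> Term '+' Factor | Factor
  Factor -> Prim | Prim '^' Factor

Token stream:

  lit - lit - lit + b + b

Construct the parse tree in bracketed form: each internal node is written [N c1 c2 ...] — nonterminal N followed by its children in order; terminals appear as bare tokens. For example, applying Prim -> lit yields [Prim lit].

[Expr [Expr [Expr [Term [Factor [Prim lit]]]] - [Term [Factor [Prim lit]]]] - [Term [Term [Term [Factor [Prim lit]]] + [Factor [Prim b]]] + [Factor [Prim b]]]]

Expr
Expr - Term
Expr - Term - Term
Term - Term - Term
Factor - Term - Term
Prim - Term - Term
lit - Term - Term
lit - Factor - Term
lit - Prim - Term
lit - lit - Term
lit - lit - Term + Factor
lit - lit - Term + Factor + Factor
lit - lit - Factor + Factor + Factor
lit - lit - Prim + Factor + Factor
lit - lit - lit + Factor + Factor
lit - lit - lit + Prim + Factor
lit - lit - lit + b + Factor
lit - lit - lit + b + Prim
lit - lit - lit + b + b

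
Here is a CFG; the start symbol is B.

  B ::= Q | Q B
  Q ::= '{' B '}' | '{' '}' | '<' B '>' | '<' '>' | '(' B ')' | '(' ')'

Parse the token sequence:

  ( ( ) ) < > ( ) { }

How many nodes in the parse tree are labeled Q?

[B [Q ( [B [Q ( )]] )] [B [Q < >] [B [Q ( )] [B [Q { }]]]]]

5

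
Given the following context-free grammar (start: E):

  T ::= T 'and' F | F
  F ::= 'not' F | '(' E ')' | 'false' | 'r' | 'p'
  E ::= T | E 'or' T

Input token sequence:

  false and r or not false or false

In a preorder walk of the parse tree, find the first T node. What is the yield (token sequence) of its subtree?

false and r

[E [E [E [T [T [F false]] and [F r]]] or [T [F not [F false]]]] or [T [F false]]]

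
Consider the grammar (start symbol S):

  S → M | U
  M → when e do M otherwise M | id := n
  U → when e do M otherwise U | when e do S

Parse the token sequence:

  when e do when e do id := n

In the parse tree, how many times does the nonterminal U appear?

2

[S [U when e do [S [U when e do [S [M id := n]]]]]]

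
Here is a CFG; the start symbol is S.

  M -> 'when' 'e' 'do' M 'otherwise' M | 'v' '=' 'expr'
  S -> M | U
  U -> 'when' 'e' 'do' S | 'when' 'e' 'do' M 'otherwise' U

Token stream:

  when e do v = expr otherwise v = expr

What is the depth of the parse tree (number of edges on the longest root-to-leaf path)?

3

[S [M when e do [M v = expr] otherwise [M v = expr]]]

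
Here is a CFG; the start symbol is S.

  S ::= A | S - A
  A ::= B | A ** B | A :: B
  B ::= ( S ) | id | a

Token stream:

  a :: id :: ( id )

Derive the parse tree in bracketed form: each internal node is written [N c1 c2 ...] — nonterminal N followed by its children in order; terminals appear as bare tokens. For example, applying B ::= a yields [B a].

[S [A [A [A [B a]] :: [B id]] :: [B ( [S [A [B id]]] )]]]

S
A
A :: B
A :: B :: B
B :: B :: B
a :: B :: B
a :: id :: B
a :: id :: ( S )
a :: id :: ( A )
a :: id :: ( B )
a :: id :: ( id )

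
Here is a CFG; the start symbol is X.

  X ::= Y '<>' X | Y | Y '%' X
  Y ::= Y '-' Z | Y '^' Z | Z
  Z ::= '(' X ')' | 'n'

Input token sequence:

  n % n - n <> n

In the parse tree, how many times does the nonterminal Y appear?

4

[X [Y [Z n]] % [X [Y [Y [Z n]] - [Z n]] <> [X [Y [Z n]]]]]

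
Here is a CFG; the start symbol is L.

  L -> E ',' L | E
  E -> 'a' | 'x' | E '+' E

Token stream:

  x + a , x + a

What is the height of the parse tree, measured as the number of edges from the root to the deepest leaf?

4

[L [E [E x] + [E a]] , [L [E [E x] + [E a]]]]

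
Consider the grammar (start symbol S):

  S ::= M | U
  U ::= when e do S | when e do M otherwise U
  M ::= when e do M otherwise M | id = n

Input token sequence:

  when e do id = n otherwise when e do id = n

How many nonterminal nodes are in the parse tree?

[S [U when e do [M id = n] otherwise [U when e do [S [M id = n]]]]]

6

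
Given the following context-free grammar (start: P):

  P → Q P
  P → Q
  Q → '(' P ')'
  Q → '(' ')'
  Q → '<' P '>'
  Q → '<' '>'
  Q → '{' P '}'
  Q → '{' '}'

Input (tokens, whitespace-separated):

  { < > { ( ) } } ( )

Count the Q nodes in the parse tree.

[P [Q { [P [Q < >] [P [Q { [P [Q ( )]] }]]] }] [P [Q ( )]]]

5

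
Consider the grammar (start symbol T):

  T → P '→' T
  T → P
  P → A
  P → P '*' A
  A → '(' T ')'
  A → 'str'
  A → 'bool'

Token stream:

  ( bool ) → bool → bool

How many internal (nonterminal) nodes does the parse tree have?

[T [P [A ( [T [P [A bool]]] )]] → [T [P [A bool]] → [T [P [A bool]]]]]

12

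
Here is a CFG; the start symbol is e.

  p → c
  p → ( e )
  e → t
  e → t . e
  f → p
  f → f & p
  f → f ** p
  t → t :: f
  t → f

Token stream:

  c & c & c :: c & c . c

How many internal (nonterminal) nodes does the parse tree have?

17

[e [t [t [f [f [f [p c]] & [p c]] & [p c]]] :: [f [f [p c]] & [p c]]] . [e [t [f [p c]]]]]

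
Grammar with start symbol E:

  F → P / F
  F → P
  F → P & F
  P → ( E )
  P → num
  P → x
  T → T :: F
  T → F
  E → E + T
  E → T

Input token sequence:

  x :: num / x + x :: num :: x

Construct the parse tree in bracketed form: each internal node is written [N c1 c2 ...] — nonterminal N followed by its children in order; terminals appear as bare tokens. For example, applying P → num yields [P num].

[E [E [T [T [F [P x]]] :: [F [P num] / [F [P x]]]]] + [T [T [T [F [P x]]] :: [F [P num]]] :: [F [P x]]]]

E
E + T
T + T
T :: F + T
F :: F + T
P :: F + T
x :: F + T
x :: P / F + T
x :: num / F + T
x :: num / P + T
x :: num / x + T
x :: num / x + T :: F
x :: num / x + T :: F :: F
x :: num / x + F :: F :: F
x :: num / x + P :: F :: F
x :: num / x + x :: F :: F
x :: num / x + x :: P :: F
x :: num / x + x :: num :: F
x :: num / x + x :: num :: P
x :: num / x + x :: num :: x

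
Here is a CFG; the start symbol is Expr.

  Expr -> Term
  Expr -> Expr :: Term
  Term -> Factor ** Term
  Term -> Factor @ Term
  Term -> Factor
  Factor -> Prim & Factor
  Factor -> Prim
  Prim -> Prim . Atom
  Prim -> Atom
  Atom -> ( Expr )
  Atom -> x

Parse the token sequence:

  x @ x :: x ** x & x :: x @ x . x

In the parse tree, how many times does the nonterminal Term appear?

6

[Expr [Expr [Expr [Term [Factor [Prim [Atom x]]] @ [Term [Factor [Prim [Atom x]]]]]] :: [Term [Factor [Prim [Atom x]]] ** [Term [Factor [Prim [Atom x]] & [Factor [Prim [Atom x]]]]]]] :: [Term [Factor [Prim [Atom x]]] @ [Term [Factor [Prim [Prim [Atom x]] . [Atom x]]]]]]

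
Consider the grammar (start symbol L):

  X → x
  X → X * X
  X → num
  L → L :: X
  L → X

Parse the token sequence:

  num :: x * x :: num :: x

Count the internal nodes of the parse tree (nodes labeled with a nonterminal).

[L [L [L [L [X num]] :: [X [X x] * [X x]]] :: [X num]] :: [X x]]

10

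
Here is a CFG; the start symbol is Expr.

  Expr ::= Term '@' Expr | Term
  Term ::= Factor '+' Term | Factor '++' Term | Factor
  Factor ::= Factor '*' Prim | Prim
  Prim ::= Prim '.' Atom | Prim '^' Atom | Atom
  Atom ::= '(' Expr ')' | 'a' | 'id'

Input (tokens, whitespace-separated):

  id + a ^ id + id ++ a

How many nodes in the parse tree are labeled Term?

[Expr [Term [Factor [Prim [Atom id]]] + [Term [Factor [Prim [Prim [Atom a]] ^ [Atom id]]] + [Term [Factor [Prim [Atom id]]] ++ [Term [Factor [Prim [Atom a]]]]]]]]

4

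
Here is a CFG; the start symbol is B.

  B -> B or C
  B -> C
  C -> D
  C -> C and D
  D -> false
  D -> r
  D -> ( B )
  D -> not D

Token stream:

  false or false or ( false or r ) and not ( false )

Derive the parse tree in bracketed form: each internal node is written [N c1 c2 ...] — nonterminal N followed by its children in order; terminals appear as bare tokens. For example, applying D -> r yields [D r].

[B [B [B [C [D false]]] or [C [D false]]] or [C [C [D ( [B [B [C [D false]]] or [C [D r]]] )]] and [D not [D ( [B [C [D false]]] )]]]]

B
B or C
B or C or C
C or C or C
D or C or C
false or C or C
false or D or C
false or false or C
false or false or C and D
false or false or D and D
false or false or ( B ) and D
false or false or ( B or C ) and D
false or false or ( C or C ) and D
false or false or ( D or C ) and D
false or false or ( false or C ) and D
false or false or ( false or D ) and D
false or false or ( false or r ) and D
false or false or ( false or r ) and not D
false or false or ( false or r ) and not ( B )
false or false or ( false or r ) and not ( C )
false or false or ( false or r ) and not ( D )
false or false or ( false or r ) and not ( false )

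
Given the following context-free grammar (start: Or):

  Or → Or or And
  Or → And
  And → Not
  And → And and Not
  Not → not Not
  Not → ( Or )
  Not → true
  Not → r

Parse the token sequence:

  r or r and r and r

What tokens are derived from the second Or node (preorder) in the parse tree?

[Or [Or [And [Not r]]] or [And [And [And [Not r]] and [Not r]] and [Not r]]]

r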